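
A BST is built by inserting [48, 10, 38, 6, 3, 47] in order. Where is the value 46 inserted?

Starting tree (level order): [48, 10, None, 6, 38, 3, None, None, 47]
Insertion path: 48 -> 10 -> 38 -> 47
Result: insert 46 as left child of 47
Final tree (level order): [48, 10, None, 6, 38, 3, None, None, 47, None, None, 46]


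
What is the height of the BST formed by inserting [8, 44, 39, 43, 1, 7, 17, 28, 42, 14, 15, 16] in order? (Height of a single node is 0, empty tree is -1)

Insertion order: [8, 44, 39, 43, 1, 7, 17, 28, 42, 14, 15, 16]
Tree (level-order array): [8, 1, 44, None, 7, 39, None, None, None, 17, 43, 14, 28, 42, None, None, 15, None, None, None, None, None, 16]
Compute height bottom-up (empty subtree = -1):
  height(7) = 1 + max(-1, -1) = 0
  height(1) = 1 + max(-1, 0) = 1
  height(16) = 1 + max(-1, -1) = 0
  height(15) = 1 + max(-1, 0) = 1
  height(14) = 1 + max(-1, 1) = 2
  height(28) = 1 + max(-1, -1) = 0
  height(17) = 1 + max(2, 0) = 3
  height(42) = 1 + max(-1, -1) = 0
  height(43) = 1 + max(0, -1) = 1
  height(39) = 1 + max(3, 1) = 4
  height(44) = 1 + max(4, -1) = 5
  height(8) = 1 + max(1, 5) = 6
Height = 6


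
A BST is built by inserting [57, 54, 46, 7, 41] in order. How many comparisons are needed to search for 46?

Search path for 46: 57 -> 54 -> 46
Found: True
Comparisons: 3


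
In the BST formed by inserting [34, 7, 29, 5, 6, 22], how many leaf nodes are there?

Tree built from: [34, 7, 29, 5, 6, 22]
Tree (level-order array): [34, 7, None, 5, 29, None, 6, 22]
Rule: A leaf has 0 children.
Per-node child counts:
  node 34: 1 child(ren)
  node 7: 2 child(ren)
  node 5: 1 child(ren)
  node 6: 0 child(ren)
  node 29: 1 child(ren)
  node 22: 0 child(ren)
Matching nodes: [6, 22]
Count of leaf nodes: 2


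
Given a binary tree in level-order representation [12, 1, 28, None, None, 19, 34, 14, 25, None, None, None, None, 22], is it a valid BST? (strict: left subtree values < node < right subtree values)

Level-order array: [12, 1, 28, None, None, 19, 34, 14, 25, None, None, None, None, 22]
Validate using subtree bounds (lo, hi): at each node, require lo < value < hi,
then recurse left with hi=value and right with lo=value.
Preorder trace (stopping at first violation):
  at node 12 with bounds (-inf, +inf): OK
  at node 1 with bounds (-inf, 12): OK
  at node 28 with bounds (12, +inf): OK
  at node 19 with bounds (12, 28): OK
  at node 14 with bounds (12, 19): OK
  at node 25 with bounds (19, 28): OK
  at node 22 with bounds (19, 25): OK
  at node 34 with bounds (28, +inf): OK
No violation found at any node.
Result: Valid BST


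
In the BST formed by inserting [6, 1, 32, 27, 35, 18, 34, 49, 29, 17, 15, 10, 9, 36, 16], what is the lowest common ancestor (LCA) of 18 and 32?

Tree insertion order: [6, 1, 32, 27, 35, 18, 34, 49, 29, 17, 15, 10, 9, 36, 16]
Tree (level-order array): [6, 1, 32, None, None, 27, 35, 18, 29, 34, 49, 17, None, None, None, None, None, 36, None, 15, None, None, None, 10, 16, 9]
In a BST, the LCA of p=18, q=32 is the first node v on the
root-to-leaf path with p <= v <= q (go left if both < v, right if both > v).
Walk from root:
  at 6: both 18 and 32 > 6, go right
  at 32: 18 <= 32 <= 32, this is the LCA
LCA = 32


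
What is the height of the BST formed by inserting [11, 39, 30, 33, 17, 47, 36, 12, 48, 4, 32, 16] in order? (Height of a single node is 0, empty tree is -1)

Insertion order: [11, 39, 30, 33, 17, 47, 36, 12, 48, 4, 32, 16]
Tree (level-order array): [11, 4, 39, None, None, 30, 47, 17, 33, None, 48, 12, None, 32, 36, None, None, None, 16]
Compute height bottom-up (empty subtree = -1):
  height(4) = 1 + max(-1, -1) = 0
  height(16) = 1 + max(-1, -1) = 0
  height(12) = 1 + max(-1, 0) = 1
  height(17) = 1 + max(1, -1) = 2
  height(32) = 1 + max(-1, -1) = 0
  height(36) = 1 + max(-1, -1) = 0
  height(33) = 1 + max(0, 0) = 1
  height(30) = 1 + max(2, 1) = 3
  height(48) = 1 + max(-1, -1) = 0
  height(47) = 1 + max(-1, 0) = 1
  height(39) = 1 + max(3, 1) = 4
  height(11) = 1 + max(0, 4) = 5
Height = 5


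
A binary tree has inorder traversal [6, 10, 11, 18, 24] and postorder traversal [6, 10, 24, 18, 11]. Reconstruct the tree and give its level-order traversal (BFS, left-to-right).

Inorder:   [6, 10, 11, 18, 24]
Postorder: [6, 10, 24, 18, 11]
Algorithm: postorder visits root last, so walk postorder right-to-left;
each value is the root of the current inorder slice — split it at that
value, recurse on the right subtree first, then the left.
Recursive splits:
  root=11; inorder splits into left=[6, 10], right=[18, 24]
  root=18; inorder splits into left=[], right=[24]
  root=24; inorder splits into left=[], right=[]
  root=10; inorder splits into left=[6], right=[]
  root=6; inorder splits into left=[], right=[]
Reconstructed level-order: [11, 10, 18, 6, 24]


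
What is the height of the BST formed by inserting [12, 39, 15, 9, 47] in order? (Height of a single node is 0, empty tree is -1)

Insertion order: [12, 39, 15, 9, 47]
Tree (level-order array): [12, 9, 39, None, None, 15, 47]
Compute height bottom-up (empty subtree = -1):
  height(9) = 1 + max(-1, -1) = 0
  height(15) = 1 + max(-1, -1) = 0
  height(47) = 1 + max(-1, -1) = 0
  height(39) = 1 + max(0, 0) = 1
  height(12) = 1 + max(0, 1) = 2
Height = 2


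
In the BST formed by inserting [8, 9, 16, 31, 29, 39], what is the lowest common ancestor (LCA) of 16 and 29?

Tree insertion order: [8, 9, 16, 31, 29, 39]
Tree (level-order array): [8, None, 9, None, 16, None, 31, 29, 39]
In a BST, the LCA of p=16, q=29 is the first node v on the
root-to-leaf path with p <= v <= q (go left if both < v, right if both > v).
Walk from root:
  at 8: both 16 and 29 > 8, go right
  at 9: both 16 and 29 > 9, go right
  at 16: 16 <= 16 <= 29, this is the LCA
LCA = 16


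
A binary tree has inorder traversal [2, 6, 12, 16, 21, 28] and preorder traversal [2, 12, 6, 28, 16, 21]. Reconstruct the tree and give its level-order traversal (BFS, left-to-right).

Inorder:  [2, 6, 12, 16, 21, 28]
Preorder: [2, 12, 6, 28, 16, 21]
Algorithm: preorder visits root first, so consume preorder in order;
for each root, split the current inorder slice at that value into
left-subtree inorder and right-subtree inorder, then recurse.
Recursive splits:
  root=2; inorder splits into left=[], right=[6, 12, 16, 21, 28]
  root=12; inorder splits into left=[6], right=[16, 21, 28]
  root=6; inorder splits into left=[], right=[]
  root=28; inorder splits into left=[16, 21], right=[]
  root=16; inorder splits into left=[], right=[21]
  root=21; inorder splits into left=[], right=[]
Reconstructed level-order: [2, 12, 6, 28, 16, 21]


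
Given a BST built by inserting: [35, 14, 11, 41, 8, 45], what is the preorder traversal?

Tree insertion order: [35, 14, 11, 41, 8, 45]
Tree (level-order array): [35, 14, 41, 11, None, None, 45, 8]
Preorder traversal: [35, 14, 11, 8, 41, 45]


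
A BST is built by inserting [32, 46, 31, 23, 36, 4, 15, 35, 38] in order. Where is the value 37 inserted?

Starting tree (level order): [32, 31, 46, 23, None, 36, None, 4, None, 35, 38, None, 15]
Insertion path: 32 -> 46 -> 36 -> 38
Result: insert 37 as left child of 38
Final tree (level order): [32, 31, 46, 23, None, 36, None, 4, None, 35, 38, None, 15, None, None, 37]


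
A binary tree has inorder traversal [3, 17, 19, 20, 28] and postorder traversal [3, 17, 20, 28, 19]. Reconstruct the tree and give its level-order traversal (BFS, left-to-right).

Inorder:   [3, 17, 19, 20, 28]
Postorder: [3, 17, 20, 28, 19]
Algorithm: postorder visits root last, so walk postorder right-to-left;
each value is the root of the current inorder slice — split it at that
value, recurse on the right subtree first, then the left.
Recursive splits:
  root=19; inorder splits into left=[3, 17], right=[20, 28]
  root=28; inorder splits into left=[20], right=[]
  root=20; inorder splits into left=[], right=[]
  root=17; inorder splits into left=[3], right=[]
  root=3; inorder splits into left=[], right=[]
Reconstructed level-order: [19, 17, 28, 3, 20]


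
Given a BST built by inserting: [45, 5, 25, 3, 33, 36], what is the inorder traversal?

Tree insertion order: [45, 5, 25, 3, 33, 36]
Tree (level-order array): [45, 5, None, 3, 25, None, None, None, 33, None, 36]
Inorder traversal: [3, 5, 25, 33, 36, 45]


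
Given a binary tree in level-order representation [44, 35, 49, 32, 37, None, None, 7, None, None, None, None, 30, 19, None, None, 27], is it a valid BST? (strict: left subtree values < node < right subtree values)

Level-order array: [44, 35, 49, 32, 37, None, None, 7, None, None, None, None, 30, 19, None, None, 27]
Validate using subtree bounds (lo, hi): at each node, require lo < value < hi,
then recurse left with hi=value and right with lo=value.
Preorder trace (stopping at first violation):
  at node 44 with bounds (-inf, +inf): OK
  at node 35 with bounds (-inf, 44): OK
  at node 32 with bounds (-inf, 35): OK
  at node 7 with bounds (-inf, 32): OK
  at node 30 with bounds (7, 32): OK
  at node 19 with bounds (7, 30): OK
  at node 27 with bounds (19, 30): OK
  at node 37 with bounds (35, 44): OK
  at node 49 with bounds (44, +inf): OK
No violation found at any node.
Result: Valid BST


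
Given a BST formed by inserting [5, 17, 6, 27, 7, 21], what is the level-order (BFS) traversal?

Tree insertion order: [5, 17, 6, 27, 7, 21]
Tree (level-order array): [5, None, 17, 6, 27, None, 7, 21]
BFS from the root, enqueuing left then right child of each popped node:
  queue [5] -> pop 5, enqueue [17], visited so far: [5]
  queue [17] -> pop 17, enqueue [6, 27], visited so far: [5, 17]
  queue [6, 27] -> pop 6, enqueue [7], visited so far: [5, 17, 6]
  queue [27, 7] -> pop 27, enqueue [21], visited so far: [5, 17, 6, 27]
  queue [7, 21] -> pop 7, enqueue [none], visited so far: [5, 17, 6, 27, 7]
  queue [21] -> pop 21, enqueue [none], visited so far: [5, 17, 6, 27, 7, 21]
Result: [5, 17, 6, 27, 7, 21]


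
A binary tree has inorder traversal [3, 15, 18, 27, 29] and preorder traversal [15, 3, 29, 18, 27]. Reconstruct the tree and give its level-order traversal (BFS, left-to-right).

Inorder:  [3, 15, 18, 27, 29]
Preorder: [15, 3, 29, 18, 27]
Algorithm: preorder visits root first, so consume preorder in order;
for each root, split the current inorder slice at that value into
left-subtree inorder and right-subtree inorder, then recurse.
Recursive splits:
  root=15; inorder splits into left=[3], right=[18, 27, 29]
  root=3; inorder splits into left=[], right=[]
  root=29; inorder splits into left=[18, 27], right=[]
  root=18; inorder splits into left=[], right=[27]
  root=27; inorder splits into left=[], right=[]
Reconstructed level-order: [15, 3, 29, 18, 27]


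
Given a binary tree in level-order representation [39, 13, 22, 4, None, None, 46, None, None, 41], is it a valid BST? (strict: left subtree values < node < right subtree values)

Level-order array: [39, 13, 22, 4, None, None, 46, None, None, 41]
Validate using subtree bounds (lo, hi): at each node, require lo < value < hi,
then recurse left with hi=value and right with lo=value.
Preorder trace (stopping at first violation):
  at node 39 with bounds (-inf, +inf): OK
  at node 13 with bounds (-inf, 39): OK
  at node 4 with bounds (-inf, 13): OK
  at node 22 with bounds (39, +inf): VIOLATION
Node 22 violates its bound: not (39 < 22 < +inf).
Result: Not a valid BST


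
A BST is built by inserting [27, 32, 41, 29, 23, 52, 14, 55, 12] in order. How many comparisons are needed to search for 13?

Search path for 13: 27 -> 23 -> 14 -> 12
Found: False
Comparisons: 4


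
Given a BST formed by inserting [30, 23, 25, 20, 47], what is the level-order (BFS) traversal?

Tree insertion order: [30, 23, 25, 20, 47]
Tree (level-order array): [30, 23, 47, 20, 25]
BFS from the root, enqueuing left then right child of each popped node:
  queue [30] -> pop 30, enqueue [23, 47], visited so far: [30]
  queue [23, 47] -> pop 23, enqueue [20, 25], visited so far: [30, 23]
  queue [47, 20, 25] -> pop 47, enqueue [none], visited so far: [30, 23, 47]
  queue [20, 25] -> pop 20, enqueue [none], visited so far: [30, 23, 47, 20]
  queue [25] -> pop 25, enqueue [none], visited so far: [30, 23, 47, 20, 25]
Result: [30, 23, 47, 20, 25]


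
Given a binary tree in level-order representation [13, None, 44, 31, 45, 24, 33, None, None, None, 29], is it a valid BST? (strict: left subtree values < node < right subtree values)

Level-order array: [13, None, 44, 31, 45, 24, 33, None, None, None, 29]
Validate using subtree bounds (lo, hi): at each node, require lo < value < hi,
then recurse left with hi=value and right with lo=value.
Preorder trace (stopping at first violation):
  at node 13 with bounds (-inf, +inf): OK
  at node 44 with bounds (13, +inf): OK
  at node 31 with bounds (13, 44): OK
  at node 24 with bounds (13, 31): OK
  at node 29 with bounds (24, 31): OK
  at node 33 with bounds (31, 44): OK
  at node 45 with bounds (44, +inf): OK
No violation found at any node.
Result: Valid BST


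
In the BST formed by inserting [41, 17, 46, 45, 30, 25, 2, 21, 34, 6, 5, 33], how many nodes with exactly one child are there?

Tree built from: [41, 17, 46, 45, 30, 25, 2, 21, 34, 6, 5, 33]
Tree (level-order array): [41, 17, 46, 2, 30, 45, None, None, 6, 25, 34, None, None, 5, None, 21, None, 33]
Rule: These are nodes with exactly 1 non-null child.
Per-node child counts:
  node 41: 2 child(ren)
  node 17: 2 child(ren)
  node 2: 1 child(ren)
  node 6: 1 child(ren)
  node 5: 0 child(ren)
  node 30: 2 child(ren)
  node 25: 1 child(ren)
  node 21: 0 child(ren)
  node 34: 1 child(ren)
  node 33: 0 child(ren)
  node 46: 1 child(ren)
  node 45: 0 child(ren)
Matching nodes: [2, 6, 25, 34, 46]
Count of nodes with exactly one child: 5


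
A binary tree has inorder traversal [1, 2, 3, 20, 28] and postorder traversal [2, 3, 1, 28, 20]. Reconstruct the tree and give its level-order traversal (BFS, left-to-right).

Inorder:   [1, 2, 3, 20, 28]
Postorder: [2, 3, 1, 28, 20]
Algorithm: postorder visits root last, so walk postorder right-to-left;
each value is the root of the current inorder slice — split it at that
value, recurse on the right subtree first, then the left.
Recursive splits:
  root=20; inorder splits into left=[1, 2, 3], right=[28]
  root=28; inorder splits into left=[], right=[]
  root=1; inorder splits into left=[], right=[2, 3]
  root=3; inorder splits into left=[2], right=[]
  root=2; inorder splits into left=[], right=[]
Reconstructed level-order: [20, 1, 28, 3, 2]


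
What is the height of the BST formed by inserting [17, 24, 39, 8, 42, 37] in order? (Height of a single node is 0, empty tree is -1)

Insertion order: [17, 24, 39, 8, 42, 37]
Tree (level-order array): [17, 8, 24, None, None, None, 39, 37, 42]
Compute height bottom-up (empty subtree = -1):
  height(8) = 1 + max(-1, -1) = 0
  height(37) = 1 + max(-1, -1) = 0
  height(42) = 1 + max(-1, -1) = 0
  height(39) = 1 + max(0, 0) = 1
  height(24) = 1 + max(-1, 1) = 2
  height(17) = 1 + max(0, 2) = 3
Height = 3


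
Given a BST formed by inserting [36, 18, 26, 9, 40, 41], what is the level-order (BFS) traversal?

Tree insertion order: [36, 18, 26, 9, 40, 41]
Tree (level-order array): [36, 18, 40, 9, 26, None, 41]
BFS from the root, enqueuing left then right child of each popped node:
  queue [36] -> pop 36, enqueue [18, 40], visited so far: [36]
  queue [18, 40] -> pop 18, enqueue [9, 26], visited so far: [36, 18]
  queue [40, 9, 26] -> pop 40, enqueue [41], visited so far: [36, 18, 40]
  queue [9, 26, 41] -> pop 9, enqueue [none], visited so far: [36, 18, 40, 9]
  queue [26, 41] -> pop 26, enqueue [none], visited so far: [36, 18, 40, 9, 26]
  queue [41] -> pop 41, enqueue [none], visited so far: [36, 18, 40, 9, 26, 41]
Result: [36, 18, 40, 9, 26, 41]


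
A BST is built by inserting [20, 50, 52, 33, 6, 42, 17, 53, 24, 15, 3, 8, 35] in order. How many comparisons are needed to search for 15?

Search path for 15: 20 -> 6 -> 17 -> 15
Found: True
Comparisons: 4


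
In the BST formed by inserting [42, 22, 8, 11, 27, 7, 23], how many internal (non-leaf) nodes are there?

Tree built from: [42, 22, 8, 11, 27, 7, 23]
Tree (level-order array): [42, 22, None, 8, 27, 7, 11, 23]
Rule: An internal node has at least one child.
Per-node child counts:
  node 42: 1 child(ren)
  node 22: 2 child(ren)
  node 8: 2 child(ren)
  node 7: 0 child(ren)
  node 11: 0 child(ren)
  node 27: 1 child(ren)
  node 23: 0 child(ren)
Matching nodes: [42, 22, 8, 27]
Count of internal (non-leaf) nodes: 4


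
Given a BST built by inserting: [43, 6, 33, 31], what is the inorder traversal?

Tree insertion order: [43, 6, 33, 31]
Tree (level-order array): [43, 6, None, None, 33, 31]
Inorder traversal: [6, 31, 33, 43]


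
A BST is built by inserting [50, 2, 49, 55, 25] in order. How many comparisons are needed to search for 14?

Search path for 14: 50 -> 2 -> 49 -> 25
Found: False
Comparisons: 4


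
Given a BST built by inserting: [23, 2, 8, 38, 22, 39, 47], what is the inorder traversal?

Tree insertion order: [23, 2, 8, 38, 22, 39, 47]
Tree (level-order array): [23, 2, 38, None, 8, None, 39, None, 22, None, 47]
Inorder traversal: [2, 8, 22, 23, 38, 39, 47]


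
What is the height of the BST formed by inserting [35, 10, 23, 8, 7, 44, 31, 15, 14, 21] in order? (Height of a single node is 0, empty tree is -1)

Insertion order: [35, 10, 23, 8, 7, 44, 31, 15, 14, 21]
Tree (level-order array): [35, 10, 44, 8, 23, None, None, 7, None, 15, 31, None, None, 14, 21]
Compute height bottom-up (empty subtree = -1):
  height(7) = 1 + max(-1, -1) = 0
  height(8) = 1 + max(0, -1) = 1
  height(14) = 1 + max(-1, -1) = 0
  height(21) = 1 + max(-1, -1) = 0
  height(15) = 1 + max(0, 0) = 1
  height(31) = 1 + max(-1, -1) = 0
  height(23) = 1 + max(1, 0) = 2
  height(10) = 1 + max(1, 2) = 3
  height(44) = 1 + max(-1, -1) = 0
  height(35) = 1 + max(3, 0) = 4
Height = 4


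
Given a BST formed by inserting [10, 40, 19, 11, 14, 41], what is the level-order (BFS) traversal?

Tree insertion order: [10, 40, 19, 11, 14, 41]
Tree (level-order array): [10, None, 40, 19, 41, 11, None, None, None, None, 14]
BFS from the root, enqueuing left then right child of each popped node:
  queue [10] -> pop 10, enqueue [40], visited so far: [10]
  queue [40] -> pop 40, enqueue [19, 41], visited so far: [10, 40]
  queue [19, 41] -> pop 19, enqueue [11], visited so far: [10, 40, 19]
  queue [41, 11] -> pop 41, enqueue [none], visited so far: [10, 40, 19, 41]
  queue [11] -> pop 11, enqueue [14], visited so far: [10, 40, 19, 41, 11]
  queue [14] -> pop 14, enqueue [none], visited so far: [10, 40, 19, 41, 11, 14]
Result: [10, 40, 19, 41, 11, 14]


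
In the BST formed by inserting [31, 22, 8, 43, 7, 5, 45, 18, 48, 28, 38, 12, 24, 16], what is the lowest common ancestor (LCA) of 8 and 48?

Tree insertion order: [31, 22, 8, 43, 7, 5, 45, 18, 48, 28, 38, 12, 24, 16]
Tree (level-order array): [31, 22, 43, 8, 28, 38, 45, 7, 18, 24, None, None, None, None, 48, 5, None, 12, None, None, None, None, None, None, None, None, 16]
In a BST, the LCA of p=8, q=48 is the first node v on the
root-to-leaf path with p <= v <= q (go left if both < v, right if both > v).
Walk from root:
  at 31: 8 <= 31 <= 48, this is the LCA
LCA = 31


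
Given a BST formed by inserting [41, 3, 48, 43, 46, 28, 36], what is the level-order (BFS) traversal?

Tree insertion order: [41, 3, 48, 43, 46, 28, 36]
Tree (level-order array): [41, 3, 48, None, 28, 43, None, None, 36, None, 46]
BFS from the root, enqueuing left then right child of each popped node:
  queue [41] -> pop 41, enqueue [3, 48], visited so far: [41]
  queue [3, 48] -> pop 3, enqueue [28], visited so far: [41, 3]
  queue [48, 28] -> pop 48, enqueue [43], visited so far: [41, 3, 48]
  queue [28, 43] -> pop 28, enqueue [36], visited so far: [41, 3, 48, 28]
  queue [43, 36] -> pop 43, enqueue [46], visited so far: [41, 3, 48, 28, 43]
  queue [36, 46] -> pop 36, enqueue [none], visited so far: [41, 3, 48, 28, 43, 36]
  queue [46] -> pop 46, enqueue [none], visited so far: [41, 3, 48, 28, 43, 36, 46]
Result: [41, 3, 48, 28, 43, 36, 46]


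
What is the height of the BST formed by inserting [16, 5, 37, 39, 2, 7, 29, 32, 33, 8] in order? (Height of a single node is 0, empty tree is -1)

Insertion order: [16, 5, 37, 39, 2, 7, 29, 32, 33, 8]
Tree (level-order array): [16, 5, 37, 2, 7, 29, 39, None, None, None, 8, None, 32, None, None, None, None, None, 33]
Compute height bottom-up (empty subtree = -1):
  height(2) = 1 + max(-1, -1) = 0
  height(8) = 1 + max(-1, -1) = 0
  height(7) = 1 + max(-1, 0) = 1
  height(5) = 1 + max(0, 1) = 2
  height(33) = 1 + max(-1, -1) = 0
  height(32) = 1 + max(-1, 0) = 1
  height(29) = 1 + max(-1, 1) = 2
  height(39) = 1 + max(-1, -1) = 0
  height(37) = 1 + max(2, 0) = 3
  height(16) = 1 + max(2, 3) = 4
Height = 4


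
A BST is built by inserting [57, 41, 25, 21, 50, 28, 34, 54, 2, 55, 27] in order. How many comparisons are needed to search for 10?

Search path for 10: 57 -> 41 -> 25 -> 21 -> 2
Found: False
Comparisons: 5


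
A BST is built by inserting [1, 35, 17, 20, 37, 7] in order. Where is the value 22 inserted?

Starting tree (level order): [1, None, 35, 17, 37, 7, 20]
Insertion path: 1 -> 35 -> 17 -> 20
Result: insert 22 as right child of 20
Final tree (level order): [1, None, 35, 17, 37, 7, 20, None, None, None, None, None, 22]


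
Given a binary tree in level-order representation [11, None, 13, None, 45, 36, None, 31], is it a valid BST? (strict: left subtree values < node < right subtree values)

Level-order array: [11, None, 13, None, 45, 36, None, 31]
Validate using subtree bounds (lo, hi): at each node, require lo < value < hi,
then recurse left with hi=value and right with lo=value.
Preorder trace (stopping at first violation):
  at node 11 with bounds (-inf, +inf): OK
  at node 13 with bounds (11, +inf): OK
  at node 45 with bounds (13, +inf): OK
  at node 36 with bounds (13, 45): OK
  at node 31 with bounds (13, 36): OK
No violation found at any node.
Result: Valid BST


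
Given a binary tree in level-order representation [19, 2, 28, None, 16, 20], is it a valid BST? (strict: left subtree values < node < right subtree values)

Level-order array: [19, 2, 28, None, 16, 20]
Validate using subtree bounds (lo, hi): at each node, require lo < value < hi,
then recurse left with hi=value and right with lo=value.
Preorder trace (stopping at first violation):
  at node 19 with bounds (-inf, +inf): OK
  at node 2 with bounds (-inf, 19): OK
  at node 16 with bounds (2, 19): OK
  at node 28 with bounds (19, +inf): OK
  at node 20 with bounds (19, 28): OK
No violation found at any node.
Result: Valid BST


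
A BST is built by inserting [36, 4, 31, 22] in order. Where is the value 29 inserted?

Starting tree (level order): [36, 4, None, None, 31, 22]
Insertion path: 36 -> 4 -> 31 -> 22
Result: insert 29 as right child of 22
Final tree (level order): [36, 4, None, None, 31, 22, None, None, 29]


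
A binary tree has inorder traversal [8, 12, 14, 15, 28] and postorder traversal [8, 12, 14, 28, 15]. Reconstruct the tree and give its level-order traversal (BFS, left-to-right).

Inorder:   [8, 12, 14, 15, 28]
Postorder: [8, 12, 14, 28, 15]
Algorithm: postorder visits root last, so walk postorder right-to-left;
each value is the root of the current inorder slice — split it at that
value, recurse on the right subtree first, then the left.
Recursive splits:
  root=15; inorder splits into left=[8, 12, 14], right=[28]
  root=28; inorder splits into left=[], right=[]
  root=14; inorder splits into left=[8, 12], right=[]
  root=12; inorder splits into left=[8], right=[]
  root=8; inorder splits into left=[], right=[]
Reconstructed level-order: [15, 14, 28, 12, 8]


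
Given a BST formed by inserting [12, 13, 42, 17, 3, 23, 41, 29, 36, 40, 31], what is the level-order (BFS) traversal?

Tree insertion order: [12, 13, 42, 17, 3, 23, 41, 29, 36, 40, 31]
Tree (level-order array): [12, 3, 13, None, None, None, 42, 17, None, None, 23, None, 41, 29, None, None, 36, 31, 40]
BFS from the root, enqueuing left then right child of each popped node:
  queue [12] -> pop 12, enqueue [3, 13], visited so far: [12]
  queue [3, 13] -> pop 3, enqueue [none], visited so far: [12, 3]
  queue [13] -> pop 13, enqueue [42], visited so far: [12, 3, 13]
  queue [42] -> pop 42, enqueue [17], visited so far: [12, 3, 13, 42]
  queue [17] -> pop 17, enqueue [23], visited so far: [12, 3, 13, 42, 17]
  queue [23] -> pop 23, enqueue [41], visited so far: [12, 3, 13, 42, 17, 23]
  queue [41] -> pop 41, enqueue [29], visited so far: [12, 3, 13, 42, 17, 23, 41]
  queue [29] -> pop 29, enqueue [36], visited so far: [12, 3, 13, 42, 17, 23, 41, 29]
  queue [36] -> pop 36, enqueue [31, 40], visited so far: [12, 3, 13, 42, 17, 23, 41, 29, 36]
  queue [31, 40] -> pop 31, enqueue [none], visited so far: [12, 3, 13, 42, 17, 23, 41, 29, 36, 31]
  queue [40] -> pop 40, enqueue [none], visited so far: [12, 3, 13, 42, 17, 23, 41, 29, 36, 31, 40]
Result: [12, 3, 13, 42, 17, 23, 41, 29, 36, 31, 40]


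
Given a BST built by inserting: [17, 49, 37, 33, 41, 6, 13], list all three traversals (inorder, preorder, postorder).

Tree insertion order: [17, 49, 37, 33, 41, 6, 13]
Tree (level-order array): [17, 6, 49, None, 13, 37, None, None, None, 33, 41]
Inorder (L, root, R): [6, 13, 17, 33, 37, 41, 49]
Preorder (root, L, R): [17, 6, 13, 49, 37, 33, 41]
Postorder (L, R, root): [13, 6, 33, 41, 37, 49, 17]


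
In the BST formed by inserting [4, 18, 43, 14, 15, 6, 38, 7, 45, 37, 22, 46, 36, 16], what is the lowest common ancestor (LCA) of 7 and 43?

Tree insertion order: [4, 18, 43, 14, 15, 6, 38, 7, 45, 37, 22, 46, 36, 16]
Tree (level-order array): [4, None, 18, 14, 43, 6, 15, 38, 45, None, 7, None, 16, 37, None, None, 46, None, None, None, None, 22, None, None, None, None, 36]
In a BST, the LCA of p=7, q=43 is the first node v on the
root-to-leaf path with p <= v <= q (go left if both < v, right if both > v).
Walk from root:
  at 4: both 7 and 43 > 4, go right
  at 18: 7 <= 18 <= 43, this is the LCA
LCA = 18


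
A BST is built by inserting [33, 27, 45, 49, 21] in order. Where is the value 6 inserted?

Starting tree (level order): [33, 27, 45, 21, None, None, 49]
Insertion path: 33 -> 27 -> 21
Result: insert 6 as left child of 21
Final tree (level order): [33, 27, 45, 21, None, None, 49, 6]


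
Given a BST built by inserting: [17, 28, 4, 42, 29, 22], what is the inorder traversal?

Tree insertion order: [17, 28, 4, 42, 29, 22]
Tree (level-order array): [17, 4, 28, None, None, 22, 42, None, None, 29]
Inorder traversal: [4, 17, 22, 28, 29, 42]


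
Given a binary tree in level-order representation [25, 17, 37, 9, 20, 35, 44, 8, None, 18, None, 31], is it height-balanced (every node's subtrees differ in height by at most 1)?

Tree (level-order array): [25, 17, 37, 9, 20, 35, 44, 8, None, 18, None, 31]
Definition: a tree is height-balanced if, at every node, |h(left) - h(right)| <= 1 (empty subtree has height -1).
Bottom-up per-node check:
  node 8: h_left=-1, h_right=-1, diff=0 [OK], height=0
  node 9: h_left=0, h_right=-1, diff=1 [OK], height=1
  node 18: h_left=-1, h_right=-1, diff=0 [OK], height=0
  node 20: h_left=0, h_right=-1, diff=1 [OK], height=1
  node 17: h_left=1, h_right=1, diff=0 [OK], height=2
  node 31: h_left=-1, h_right=-1, diff=0 [OK], height=0
  node 35: h_left=0, h_right=-1, diff=1 [OK], height=1
  node 44: h_left=-1, h_right=-1, diff=0 [OK], height=0
  node 37: h_left=1, h_right=0, diff=1 [OK], height=2
  node 25: h_left=2, h_right=2, diff=0 [OK], height=3
All nodes satisfy the balance condition.
Result: Balanced


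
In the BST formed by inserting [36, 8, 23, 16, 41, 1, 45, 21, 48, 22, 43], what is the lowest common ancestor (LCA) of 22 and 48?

Tree insertion order: [36, 8, 23, 16, 41, 1, 45, 21, 48, 22, 43]
Tree (level-order array): [36, 8, 41, 1, 23, None, 45, None, None, 16, None, 43, 48, None, 21, None, None, None, None, None, 22]
In a BST, the LCA of p=22, q=48 is the first node v on the
root-to-leaf path with p <= v <= q (go left if both < v, right if both > v).
Walk from root:
  at 36: 22 <= 36 <= 48, this is the LCA
LCA = 36


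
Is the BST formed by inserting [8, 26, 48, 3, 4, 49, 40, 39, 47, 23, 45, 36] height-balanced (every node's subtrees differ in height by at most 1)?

Tree (level-order array): [8, 3, 26, None, 4, 23, 48, None, None, None, None, 40, 49, 39, 47, None, None, 36, None, 45]
Definition: a tree is height-balanced if, at every node, |h(left) - h(right)| <= 1 (empty subtree has height -1).
Bottom-up per-node check:
  node 4: h_left=-1, h_right=-1, diff=0 [OK], height=0
  node 3: h_left=-1, h_right=0, diff=1 [OK], height=1
  node 23: h_left=-1, h_right=-1, diff=0 [OK], height=0
  node 36: h_left=-1, h_right=-1, diff=0 [OK], height=0
  node 39: h_left=0, h_right=-1, diff=1 [OK], height=1
  node 45: h_left=-1, h_right=-1, diff=0 [OK], height=0
  node 47: h_left=0, h_right=-1, diff=1 [OK], height=1
  node 40: h_left=1, h_right=1, diff=0 [OK], height=2
  node 49: h_left=-1, h_right=-1, diff=0 [OK], height=0
  node 48: h_left=2, h_right=0, diff=2 [FAIL (|2-0|=2 > 1)], height=3
  node 26: h_left=0, h_right=3, diff=3 [FAIL (|0-3|=3 > 1)], height=4
  node 8: h_left=1, h_right=4, diff=3 [FAIL (|1-4|=3 > 1)], height=5
Node 48 violates the condition: |2 - 0| = 2 > 1.
Result: Not balanced


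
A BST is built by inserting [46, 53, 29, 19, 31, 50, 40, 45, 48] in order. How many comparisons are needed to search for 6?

Search path for 6: 46 -> 29 -> 19
Found: False
Comparisons: 3


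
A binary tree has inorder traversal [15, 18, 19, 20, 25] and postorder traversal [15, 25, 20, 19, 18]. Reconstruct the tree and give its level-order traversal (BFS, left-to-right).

Inorder:   [15, 18, 19, 20, 25]
Postorder: [15, 25, 20, 19, 18]
Algorithm: postorder visits root last, so walk postorder right-to-left;
each value is the root of the current inorder slice — split it at that
value, recurse on the right subtree first, then the left.
Recursive splits:
  root=18; inorder splits into left=[15], right=[19, 20, 25]
  root=19; inorder splits into left=[], right=[20, 25]
  root=20; inorder splits into left=[], right=[25]
  root=25; inorder splits into left=[], right=[]
  root=15; inorder splits into left=[], right=[]
Reconstructed level-order: [18, 15, 19, 20, 25]


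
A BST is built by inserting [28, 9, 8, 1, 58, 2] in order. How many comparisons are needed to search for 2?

Search path for 2: 28 -> 9 -> 8 -> 1 -> 2
Found: True
Comparisons: 5


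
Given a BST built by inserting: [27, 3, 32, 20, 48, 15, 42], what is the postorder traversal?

Tree insertion order: [27, 3, 32, 20, 48, 15, 42]
Tree (level-order array): [27, 3, 32, None, 20, None, 48, 15, None, 42]
Postorder traversal: [15, 20, 3, 42, 48, 32, 27]


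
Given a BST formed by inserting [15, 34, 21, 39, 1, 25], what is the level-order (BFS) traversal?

Tree insertion order: [15, 34, 21, 39, 1, 25]
Tree (level-order array): [15, 1, 34, None, None, 21, 39, None, 25]
BFS from the root, enqueuing left then right child of each popped node:
  queue [15] -> pop 15, enqueue [1, 34], visited so far: [15]
  queue [1, 34] -> pop 1, enqueue [none], visited so far: [15, 1]
  queue [34] -> pop 34, enqueue [21, 39], visited so far: [15, 1, 34]
  queue [21, 39] -> pop 21, enqueue [25], visited so far: [15, 1, 34, 21]
  queue [39, 25] -> pop 39, enqueue [none], visited so far: [15, 1, 34, 21, 39]
  queue [25] -> pop 25, enqueue [none], visited so far: [15, 1, 34, 21, 39, 25]
Result: [15, 1, 34, 21, 39, 25]


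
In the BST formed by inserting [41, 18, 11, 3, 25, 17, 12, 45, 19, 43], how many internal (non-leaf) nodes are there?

Tree built from: [41, 18, 11, 3, 25, 17, 12, 45, 19, 43]
Tree (level-order array): [41, 18, 45, 11, 25, 43, None, 3, 17, 19, None, None, None, None, None, 12]
Rule: An internal node has at least one child.
Per-node child counts:
  node 41: 2 child(ren)
  node 18: 2 child(ren)
  node 11: 2 child(ren)
  node 3: 0 child(ren)
  node 17: 1 child(ren)
  node 12: 0 child(ren)
  node 25: 1 child(ren)
  node 19: 0 child(ren)
  node 45: 1 child(ren)
  node 43: 0 child(ren)
Matching nodes: [41, 18, 11, 17, 25, 45]
Count of internal (non-leaf) nodes: 6


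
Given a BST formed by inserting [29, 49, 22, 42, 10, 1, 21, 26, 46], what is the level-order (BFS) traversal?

Tree insertion order: [29, 49, 22, 42, 10, 1, 21, 26, 46]
Tree (level-order array): [29, 22, 49, 10, 26, 42, None, 1, 21, None, None, None, 46]
BFS from the root, enqueuing left then right child of each popped node:
  queue [29] -> pop 29, enqueue [22, 49], visited so far: [29]
  queue [22, 49] -> pop 22, enqueue [10, 26], visited so far: [29, 22]
  queue [49, 10, 26] -> pop 49, enqueue [42], visited so far: [29, 22, 49]
  queue [10, 26, 42] -> pop 10, enqueue [1, 21], visited so far: [29, 22, 49, 10]
  queue [26, 42, 1, 21] -> pop 26, enqueue [none], visited so far: [29, 22, 49, 10, 26]
  queue [42, 1, 21] -> pop 42, enqueue [46], visited so far: [29, 22, 49, 10, 26, 42]
  queue [1, 21, 46] -> pop 1, enqueue [none], visited so far: [29, 22, 49, 10, 26, 42, 1]
  queue [21, 46] -> pop 21, enqueue [none], visited so far: [29, 22, 49, 10, 26, 42, 1, 21]
  queue [46] -> pop 46, enqueue [none], visited so far: [29, 22, 49, 10, 26, 42, 1, 21, 46]
Result: [29, 22, 49, 10, 26, 42, 1, 21, 46]


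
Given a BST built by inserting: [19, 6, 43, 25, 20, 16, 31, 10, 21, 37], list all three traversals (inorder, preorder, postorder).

Tree insertion order: [19, 6, 43, 25, 20, 16, 31, 10, 21, 37]
Tree (level-order array): [19, 6, 43, None, 16, 25, None, 10, None, 20, 31, None, None, None, 21, None, 37]
Inorder (L, root, R): [6, 10, 16, 19, 20, 21, 25, 31, 37, 43]
Preorder (root, L, R): [19, 6, 16, 10, 43, 25, 20, 21, 31, 37]
Postorder (L, R, root): [10, 16, 6, 21, 20, 37, 31, 25, 43, 19]


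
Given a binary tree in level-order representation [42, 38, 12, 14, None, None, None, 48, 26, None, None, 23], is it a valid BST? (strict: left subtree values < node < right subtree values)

Level-order array: [42, 38, 12, 14, None, None, None, 48, 26, None, None, 23]
Validate using subtree bounds (lo, hi): at each node, require lo < value < hi,
then recurse left with hi=value and right with lo=value.
Preorder trace (stopping at first violation):
  at node 42 with bounds (-inf, +inf): OK
  at node 38 with bounds (-inf, 42): OK
  at node 14 with bounds (-inf, 38): OK
  at node 48 with bounds (-inf, 14): VIOLATION
Node 48 violates its bound: not (-inf < 48 < 14).
Result: Not a valid BST


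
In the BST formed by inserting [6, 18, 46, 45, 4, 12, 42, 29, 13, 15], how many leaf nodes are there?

Tree built from: [6, 18, 46, 45, 4, 12, 42, 29, 13, 15]
Tree (level-order array): [6, 4, 18, None, None, 12, 46, None, 13, 45, None, None, 15, 42, None, None, None, 29]
Rule: A leaf has 0 children.
Per-node child counts:
  node 6: 2 child(ren)
  node 4: 0 child(ren)
  node 18: 2 child(ren)
  node 12: 1 child(ren)
  node 13: 1 child(ren)
  node 15: 0 child(ren)
  node 46: 1 child(ren)
  node 45: 1 child(ren)
  node 42: 1 child(ren)
  node 29: 0 child(ren)
Matching nodes: [4, 15, 29]
Count of leaf nodes: 3


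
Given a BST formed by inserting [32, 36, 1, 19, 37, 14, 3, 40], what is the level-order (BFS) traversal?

Tree insertion order: [32, 36, 1, 19, 37, 14, 3, 40]
Tree (level-order array): [32, 1, 36, None, 19, None, 37, 14, None, None, 40, 3]
BFS from the root, enqueuing left then right child of each popped node:
  queue [32] -> pop 32, enqueue [1, 36], visited so far: [32]
  queue [1, 36] -> pop 1, enqueue [19], visited so far: [32, 1]
  queue [36, 19] -> pop 36, enqueue [37], visited so far: [32, 1, 36]
  queue [19, 37] -> pop 19, enqueue [14], visited so far: [32, 1, 36, 19]
  queue [37, 14] -> pop 37, enqueue [40], visited so far: [32, 1, 36, 19, 37]
  queue [14, 40] -> pop 14, enqueue [3], visited so far: [32, 1, 36, 19, 37, 14]
  queue [40, 3] -> pop 40, enqueue [none], visited so far: [32, 1, 36, 19, 37, 14, 40]
  queue [3] -> pop 3, enqueue [none], visited so far: [32, 1, 36, 19, 37, 14, 40, 3]
Result: [32, 1, 36, 19, 37, 14, 40, 3]


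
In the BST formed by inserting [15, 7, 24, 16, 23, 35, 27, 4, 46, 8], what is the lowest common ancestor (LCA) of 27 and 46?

Tree insertion order: [15, 7, 24, 16, 23, 35, 27, 4, 46, 8]
Tree (level-order array): [15, 7, 24, 4, 8, 16, 35, None, None, None, None, None, 23, 27, 46]
In a BST, the LCA of p=27, q=46 is the first node v on the
root-to-leaf path with p <= v <= q (go left if both < v, right if both > v).
Walk from root:
  at 15: both 27 and 46 > 15, go right
  at 24: both 27 and 46 > 24, go right
  at 35: 27 <= 35 <= 46, this is the LCA
LCA = 35


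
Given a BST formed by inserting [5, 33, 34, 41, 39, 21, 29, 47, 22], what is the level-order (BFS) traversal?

Tree insertion order: [5, 33, 34, 41, 39, 21, 29, 47, 22]
Tree (level-order array): [5, None, 33, 21, 34, None, 29, None, 41, 22, None, 39, 47]
BFS from the root, enqueuing left then right child of each popped node:
  queue [5] -> pop 5, enqueue [33], visited so far: [5]
  queue [33] -> pop 33, enqueue [21, 34], visited so far: [5, 33]
  queue [21, 34] -> pop 21, enqueue [29], visited so far: [5, 33, 21]
  queue [34, 29] -> pop 34, enqueue [41], visited so far: [5, 33, 21, 34]
  queue [29, 41] -> pop 29, enqueue [22], visited so far: [5, 33, 21, 34, 29]
  queue [41, 22] -> pop 41, enqueue [39, 47], visited so far: [5, 33, 21, 34, 29, 41]
  queue [22, 39, 47] -> pop 22, enqueue [none], visited so far: [5, 33, 21, 34, 29, 41, 22]
  queue [39, 47] -> pop 39, enqueue [none], visited so far: [5, 33, 21, 34, 29, 41, 22, 39]
  queue [47] -> pop 47, enqueue [none], visited so far: [5, 33, 21, 34, 29, 41, 22, 39, 47]
Result: [5, 33, 21, 34, 29, 41, 22, 39, 47]


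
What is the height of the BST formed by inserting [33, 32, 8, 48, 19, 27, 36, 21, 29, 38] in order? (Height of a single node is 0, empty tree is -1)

Insertion order: [33, 32, 8, 48, 19, 27, 36, 21, 29, 38]
Tree (level-order array): [33, 32, 48, 8, None, 36, None, None, 19, None, 38, None, 27, None, None, 21, 29]
Compute height bottom-up (empty subtree = -1):
  height(21) = 1 + max(-1, -1) = 0
  height(29) = 1 + max(-1, -1) = 0
  height(27) = 1 + max(0, 0) = 1
  height(19) = 1 + max(-1, 1) = 2
  height(8) = 1 + max(-1, 2) = 3
  height(32) = 1 + max(3, -1) = 4
  height(38) = 1 + max(-1, -1) = 0
  height(36) = 1 + max(-1, 0) = 1
  height(48) = 1 + max(1, -1) = 2
  height(33) = 1 + max(4, 2) = 5
Height = 5


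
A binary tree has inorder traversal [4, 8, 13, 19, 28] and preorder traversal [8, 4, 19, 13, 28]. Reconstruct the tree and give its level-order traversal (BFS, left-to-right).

Inorder:  [4, 8, 13, 19, 28]
Preorder: [8, 4, 19, 13, 28]
Algorithm: preorder visits root first, so consume preorder in order;
for each root, split the current inorder slice at that value into
left-subtree inorder and right-subtree inorder, then recurse.
Recursive splits:
  root=8; inorder splits into left=[4], right=[13, 19, 28]
  root=4; inorder splits into left=[], right=[]
  root=19; inorder splits into left=[13], right=[28]
  root=13; inorder splits into left=[], right=[]
  root=28; inorder splits into left=[], right=[]
Reconstructed level-order: [8, 4, 19, 13, 28]


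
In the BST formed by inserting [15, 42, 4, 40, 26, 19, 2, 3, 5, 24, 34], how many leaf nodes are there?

Tree built from: [15, 42, 4, 40, 26, 19, 2, 3, 5, 24, 34]
Tree (level-order array): [15, 4, 42, 2, 5, 40, None, None, 3, None, None, 26, None, None, None, 19, 34, None, 24]
Rule: A leaf has 0 children.
Per-node child counts:
  node 15: 2 child(ren)
  node 4: 2 child(ren)
  node 2: 1 child(ren)
  node 3: 0 child(ren)
  node 5: 0 child(ren)
  node 42: 1 child(ren)
  node 40: 1 child(ren)
  node 26: 2 child(ren)
  node 19: 1 child(ren)
  node 24: 0 child(ren)
  node 34: 0 child(ren)
Matching nodes: [3, 5, 24, 34]
Count of leaf nodes: 4


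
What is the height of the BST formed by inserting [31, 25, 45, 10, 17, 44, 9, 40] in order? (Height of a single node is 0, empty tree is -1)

Insertion order: [31, 25, 45, 10, 17, 44, 9, 40]
Tree (level-order array): [31, 25, 45, 10, None, 44, None, 9, 17, 40]
Compute height bottom-up (empty subtree = -1):
  height(9) = 1 + max(-1, -1) = 0
  height(17) = 1 + max(-1, -1) = 0
  height(10) = 1 + max(0, 0) = 1
  height(25) = 1 + max(1, -1) = 2
  height(40) = 1 + max(-1, -1) = 0
  height(44) = 1 + max(0, -1) = 1
  height(45) = 1 + max(1, -1) = 2
  height(31) = 1 + max(2, 2) = 3
Height = 3
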